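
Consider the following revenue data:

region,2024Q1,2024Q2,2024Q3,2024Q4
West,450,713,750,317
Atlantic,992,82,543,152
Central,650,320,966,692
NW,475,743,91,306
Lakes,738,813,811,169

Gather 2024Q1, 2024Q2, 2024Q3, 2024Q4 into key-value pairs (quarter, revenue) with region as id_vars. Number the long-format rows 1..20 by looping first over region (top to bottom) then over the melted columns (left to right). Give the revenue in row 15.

20 rows total (5 × 4). Row 15: index ⌊(15-1)/4⌋ = 3 into region → NW; (15-1) mod 4 = 2 into the melted columns → 2024Q3.
So row 15 is (NW, 2024Q3, 91); revenue = 91.

91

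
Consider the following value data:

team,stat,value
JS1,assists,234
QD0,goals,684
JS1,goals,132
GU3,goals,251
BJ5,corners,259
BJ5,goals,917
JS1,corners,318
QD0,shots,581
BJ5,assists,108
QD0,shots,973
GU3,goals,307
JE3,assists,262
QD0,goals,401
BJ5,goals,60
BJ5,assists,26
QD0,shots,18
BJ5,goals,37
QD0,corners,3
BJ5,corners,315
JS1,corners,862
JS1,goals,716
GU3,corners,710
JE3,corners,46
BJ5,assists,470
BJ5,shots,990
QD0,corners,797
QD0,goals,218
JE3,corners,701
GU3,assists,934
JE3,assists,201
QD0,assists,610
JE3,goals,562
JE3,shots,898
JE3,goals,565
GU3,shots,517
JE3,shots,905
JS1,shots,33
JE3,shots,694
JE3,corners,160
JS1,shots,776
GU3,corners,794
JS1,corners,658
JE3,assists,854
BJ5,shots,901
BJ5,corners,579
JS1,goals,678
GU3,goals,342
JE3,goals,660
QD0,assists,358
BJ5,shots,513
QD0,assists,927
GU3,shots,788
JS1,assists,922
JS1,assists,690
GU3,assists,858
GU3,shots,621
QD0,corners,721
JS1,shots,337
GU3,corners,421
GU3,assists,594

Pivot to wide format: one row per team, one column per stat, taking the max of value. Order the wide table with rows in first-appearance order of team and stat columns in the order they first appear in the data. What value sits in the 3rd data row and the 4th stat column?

With rows in first-appearance order of team, row 3 is team=GU3. stat columns in first-appearance order: assists, goals, corners, shots; column 4 is shots.
Long rows with team=GU3, stat=shots: max(517, 788, 621) = 788.

788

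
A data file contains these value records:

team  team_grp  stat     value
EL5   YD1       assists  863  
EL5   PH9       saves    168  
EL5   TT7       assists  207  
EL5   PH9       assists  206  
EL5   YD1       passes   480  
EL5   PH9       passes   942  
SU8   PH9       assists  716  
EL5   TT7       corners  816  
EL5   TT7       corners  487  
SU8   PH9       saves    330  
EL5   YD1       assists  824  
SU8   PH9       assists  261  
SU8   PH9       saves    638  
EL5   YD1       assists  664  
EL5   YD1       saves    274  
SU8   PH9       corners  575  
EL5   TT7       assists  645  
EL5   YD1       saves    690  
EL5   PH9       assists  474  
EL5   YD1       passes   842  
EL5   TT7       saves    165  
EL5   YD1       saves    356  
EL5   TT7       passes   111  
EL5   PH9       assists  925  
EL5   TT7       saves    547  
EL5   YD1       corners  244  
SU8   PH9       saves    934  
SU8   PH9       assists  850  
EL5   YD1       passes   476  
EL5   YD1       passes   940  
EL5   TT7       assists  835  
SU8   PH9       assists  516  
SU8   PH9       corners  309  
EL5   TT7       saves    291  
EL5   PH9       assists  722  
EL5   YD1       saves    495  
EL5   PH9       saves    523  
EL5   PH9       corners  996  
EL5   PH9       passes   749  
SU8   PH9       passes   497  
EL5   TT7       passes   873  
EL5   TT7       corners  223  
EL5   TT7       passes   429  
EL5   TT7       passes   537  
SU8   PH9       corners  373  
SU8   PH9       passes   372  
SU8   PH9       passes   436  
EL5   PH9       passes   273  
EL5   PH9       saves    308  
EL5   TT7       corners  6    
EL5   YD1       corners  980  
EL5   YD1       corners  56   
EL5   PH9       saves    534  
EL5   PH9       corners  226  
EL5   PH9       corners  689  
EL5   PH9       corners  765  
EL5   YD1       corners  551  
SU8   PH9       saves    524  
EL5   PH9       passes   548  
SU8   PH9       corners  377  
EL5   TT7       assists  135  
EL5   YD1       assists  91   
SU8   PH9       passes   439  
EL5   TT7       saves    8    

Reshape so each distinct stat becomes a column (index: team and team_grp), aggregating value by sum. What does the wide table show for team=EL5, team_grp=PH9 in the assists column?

Rows with team=EL5, team_grp=PH9 and stat=assists: value values are 206, 474, 925, 722.
206 + 474 + 925 + 722 = 2327.

2327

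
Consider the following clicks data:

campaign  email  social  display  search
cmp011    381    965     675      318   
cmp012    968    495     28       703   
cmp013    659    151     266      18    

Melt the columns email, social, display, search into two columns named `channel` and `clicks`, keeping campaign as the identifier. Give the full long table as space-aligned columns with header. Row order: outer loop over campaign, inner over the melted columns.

Each (campaign, column) pair becomes one row: 3 × 4 = 12 rows.
For example, (cmp011, email) → clicks=381.

campaign  channel  clicks
cmp011    email    381   
cmp011    social   965   
cmp011    display  675   
cmp011    search   318   
cmp012    email    968   
cmp012    social   495   
cmp012    display  28    
cmp012    search   703   
cmp013    email    659   
cmp013    social   151   
cmp013    display  266   
cmp013    search   18    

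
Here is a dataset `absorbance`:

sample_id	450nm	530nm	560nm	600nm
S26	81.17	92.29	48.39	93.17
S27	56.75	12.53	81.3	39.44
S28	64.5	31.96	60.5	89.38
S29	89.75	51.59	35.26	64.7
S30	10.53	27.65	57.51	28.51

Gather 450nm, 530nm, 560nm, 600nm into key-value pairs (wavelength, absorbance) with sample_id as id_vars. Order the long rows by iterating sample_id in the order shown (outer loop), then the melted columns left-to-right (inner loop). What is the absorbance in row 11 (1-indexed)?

60.5

20 rows total (5 × 4). Row 11: index ⌊(11-1)/4⌋ = 2 into sample_id → S28; (11-1) mod 4 = 2 into the melted columns → 560nm.
So row 11 is (S28, 560nm, 60.5); absorbance = 60.5.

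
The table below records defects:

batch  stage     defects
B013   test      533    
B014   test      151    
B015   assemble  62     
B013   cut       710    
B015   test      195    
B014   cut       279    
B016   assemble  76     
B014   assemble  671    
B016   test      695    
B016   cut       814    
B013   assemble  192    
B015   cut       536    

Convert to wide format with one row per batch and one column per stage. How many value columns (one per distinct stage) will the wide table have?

3

3 distinct stage values: assemble, test, cut.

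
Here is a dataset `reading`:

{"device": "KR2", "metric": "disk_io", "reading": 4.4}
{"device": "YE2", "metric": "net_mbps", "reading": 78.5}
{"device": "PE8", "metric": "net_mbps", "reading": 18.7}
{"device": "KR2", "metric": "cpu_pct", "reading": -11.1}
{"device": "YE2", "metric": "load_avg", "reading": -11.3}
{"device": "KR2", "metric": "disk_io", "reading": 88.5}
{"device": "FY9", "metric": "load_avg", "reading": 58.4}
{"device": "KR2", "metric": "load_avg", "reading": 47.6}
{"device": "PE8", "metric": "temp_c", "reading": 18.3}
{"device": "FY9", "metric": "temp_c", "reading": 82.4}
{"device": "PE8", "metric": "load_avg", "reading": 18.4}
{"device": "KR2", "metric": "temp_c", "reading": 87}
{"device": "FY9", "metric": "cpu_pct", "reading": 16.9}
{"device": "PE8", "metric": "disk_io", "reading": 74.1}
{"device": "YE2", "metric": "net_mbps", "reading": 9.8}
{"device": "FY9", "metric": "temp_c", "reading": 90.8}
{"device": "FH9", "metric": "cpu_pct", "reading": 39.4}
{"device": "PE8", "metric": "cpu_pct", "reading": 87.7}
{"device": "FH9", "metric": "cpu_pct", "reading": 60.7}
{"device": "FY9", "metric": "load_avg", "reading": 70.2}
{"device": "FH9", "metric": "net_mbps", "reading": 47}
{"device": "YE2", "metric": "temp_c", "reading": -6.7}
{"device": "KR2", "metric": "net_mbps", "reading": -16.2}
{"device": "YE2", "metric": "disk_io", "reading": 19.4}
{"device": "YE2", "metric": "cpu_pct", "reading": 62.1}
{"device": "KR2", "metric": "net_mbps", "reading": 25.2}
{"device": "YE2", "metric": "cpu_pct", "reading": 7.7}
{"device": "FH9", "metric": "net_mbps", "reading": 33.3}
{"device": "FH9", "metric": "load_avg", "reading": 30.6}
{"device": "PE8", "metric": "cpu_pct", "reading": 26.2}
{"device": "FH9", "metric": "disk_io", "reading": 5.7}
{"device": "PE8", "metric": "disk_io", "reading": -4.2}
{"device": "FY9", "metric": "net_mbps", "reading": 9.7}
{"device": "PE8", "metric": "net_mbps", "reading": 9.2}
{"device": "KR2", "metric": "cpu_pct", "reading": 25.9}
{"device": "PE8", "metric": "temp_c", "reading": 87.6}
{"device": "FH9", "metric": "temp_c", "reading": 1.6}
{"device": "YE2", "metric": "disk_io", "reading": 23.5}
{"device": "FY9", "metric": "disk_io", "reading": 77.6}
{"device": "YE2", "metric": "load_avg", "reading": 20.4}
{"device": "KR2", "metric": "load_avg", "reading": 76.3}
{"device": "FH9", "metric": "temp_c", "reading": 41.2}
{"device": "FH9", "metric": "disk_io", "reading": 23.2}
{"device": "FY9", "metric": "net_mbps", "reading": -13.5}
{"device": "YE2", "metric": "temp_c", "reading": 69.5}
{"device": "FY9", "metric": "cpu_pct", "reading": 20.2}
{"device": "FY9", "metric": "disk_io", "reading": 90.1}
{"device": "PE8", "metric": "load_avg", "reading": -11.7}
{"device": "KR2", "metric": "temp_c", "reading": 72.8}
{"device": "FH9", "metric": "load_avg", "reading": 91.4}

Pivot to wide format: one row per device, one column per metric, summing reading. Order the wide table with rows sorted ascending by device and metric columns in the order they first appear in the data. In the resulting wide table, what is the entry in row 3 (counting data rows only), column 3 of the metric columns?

With rows sorted ascending by device, row 3 is device=KR2. metric columns in first-appearance order: disk_io, net_mbps, cpu_pct, load_avg, temp_c; column 3 is cpu_pct.
Long rows with device=KR2, metric=cpu_pct: -11.1 + 25.9 = 14.8.

14.8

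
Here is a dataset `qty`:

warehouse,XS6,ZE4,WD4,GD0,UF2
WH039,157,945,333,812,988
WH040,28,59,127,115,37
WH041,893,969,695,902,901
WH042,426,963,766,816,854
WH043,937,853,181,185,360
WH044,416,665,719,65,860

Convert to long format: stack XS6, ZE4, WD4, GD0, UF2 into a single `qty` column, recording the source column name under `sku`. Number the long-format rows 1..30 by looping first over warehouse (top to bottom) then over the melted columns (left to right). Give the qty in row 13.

695

30 rows total (6 × 5). Row 13: index ⌊(13-1)/5⌋ = 2 into warehouse → WH041; (13-1) mod 5 = 2 into the melted columns → WD4.
So row 13 is (WH041, WD4, 695); qty = 695.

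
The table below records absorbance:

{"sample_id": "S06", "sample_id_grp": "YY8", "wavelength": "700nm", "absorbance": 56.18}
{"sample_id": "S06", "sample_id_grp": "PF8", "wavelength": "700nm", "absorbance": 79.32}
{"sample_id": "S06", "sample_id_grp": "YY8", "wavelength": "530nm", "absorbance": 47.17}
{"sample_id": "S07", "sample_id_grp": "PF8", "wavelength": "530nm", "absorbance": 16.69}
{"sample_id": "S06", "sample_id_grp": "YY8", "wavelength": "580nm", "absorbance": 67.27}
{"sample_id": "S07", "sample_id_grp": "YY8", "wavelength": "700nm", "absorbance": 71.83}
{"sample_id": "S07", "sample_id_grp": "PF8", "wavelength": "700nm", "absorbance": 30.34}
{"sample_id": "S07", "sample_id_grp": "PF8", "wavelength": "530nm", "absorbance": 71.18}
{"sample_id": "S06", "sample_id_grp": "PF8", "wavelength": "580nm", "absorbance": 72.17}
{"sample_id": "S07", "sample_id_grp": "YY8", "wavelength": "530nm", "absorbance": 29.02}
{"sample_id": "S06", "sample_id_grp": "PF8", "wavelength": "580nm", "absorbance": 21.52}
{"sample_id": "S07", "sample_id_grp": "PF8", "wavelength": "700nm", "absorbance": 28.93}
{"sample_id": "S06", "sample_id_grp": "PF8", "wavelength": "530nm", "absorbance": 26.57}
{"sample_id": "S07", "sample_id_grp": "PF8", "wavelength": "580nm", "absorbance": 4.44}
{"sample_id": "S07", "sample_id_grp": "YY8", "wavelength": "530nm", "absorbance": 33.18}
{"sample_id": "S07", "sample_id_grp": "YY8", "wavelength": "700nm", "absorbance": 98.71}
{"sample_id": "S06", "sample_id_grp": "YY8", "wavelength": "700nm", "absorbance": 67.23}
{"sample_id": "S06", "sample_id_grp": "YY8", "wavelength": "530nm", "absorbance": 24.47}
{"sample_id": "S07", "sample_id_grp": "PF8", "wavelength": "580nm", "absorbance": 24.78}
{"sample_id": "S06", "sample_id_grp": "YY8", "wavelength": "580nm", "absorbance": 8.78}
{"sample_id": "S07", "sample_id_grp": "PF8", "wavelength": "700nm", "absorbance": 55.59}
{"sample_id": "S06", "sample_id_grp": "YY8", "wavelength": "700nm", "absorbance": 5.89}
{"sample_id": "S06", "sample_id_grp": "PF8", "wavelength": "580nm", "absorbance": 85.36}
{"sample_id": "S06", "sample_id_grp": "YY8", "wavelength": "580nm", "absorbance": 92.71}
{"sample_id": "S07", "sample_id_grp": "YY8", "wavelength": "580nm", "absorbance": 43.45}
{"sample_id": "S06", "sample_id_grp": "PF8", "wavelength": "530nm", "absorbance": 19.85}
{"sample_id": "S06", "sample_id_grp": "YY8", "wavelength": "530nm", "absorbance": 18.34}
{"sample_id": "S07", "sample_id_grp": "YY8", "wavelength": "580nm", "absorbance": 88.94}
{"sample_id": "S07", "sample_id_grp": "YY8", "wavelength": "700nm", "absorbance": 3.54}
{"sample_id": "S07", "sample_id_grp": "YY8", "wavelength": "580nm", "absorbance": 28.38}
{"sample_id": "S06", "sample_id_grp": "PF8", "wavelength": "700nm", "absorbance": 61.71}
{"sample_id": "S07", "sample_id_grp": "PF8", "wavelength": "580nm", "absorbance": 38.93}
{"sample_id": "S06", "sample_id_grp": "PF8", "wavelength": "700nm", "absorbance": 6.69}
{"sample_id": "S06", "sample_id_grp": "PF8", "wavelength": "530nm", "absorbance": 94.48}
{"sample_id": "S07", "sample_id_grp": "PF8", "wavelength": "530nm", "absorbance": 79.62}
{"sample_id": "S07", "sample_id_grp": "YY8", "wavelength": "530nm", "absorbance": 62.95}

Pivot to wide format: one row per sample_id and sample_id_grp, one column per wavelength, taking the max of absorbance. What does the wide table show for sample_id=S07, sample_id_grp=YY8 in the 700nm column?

98.71

Rows with sample_id=S07, sample_id_grp=YY8 and wavelength=700nm: absorbance values are 71.83, 98.71, 3.54.
max(71.83, 98.71, 3.54) = 98.71.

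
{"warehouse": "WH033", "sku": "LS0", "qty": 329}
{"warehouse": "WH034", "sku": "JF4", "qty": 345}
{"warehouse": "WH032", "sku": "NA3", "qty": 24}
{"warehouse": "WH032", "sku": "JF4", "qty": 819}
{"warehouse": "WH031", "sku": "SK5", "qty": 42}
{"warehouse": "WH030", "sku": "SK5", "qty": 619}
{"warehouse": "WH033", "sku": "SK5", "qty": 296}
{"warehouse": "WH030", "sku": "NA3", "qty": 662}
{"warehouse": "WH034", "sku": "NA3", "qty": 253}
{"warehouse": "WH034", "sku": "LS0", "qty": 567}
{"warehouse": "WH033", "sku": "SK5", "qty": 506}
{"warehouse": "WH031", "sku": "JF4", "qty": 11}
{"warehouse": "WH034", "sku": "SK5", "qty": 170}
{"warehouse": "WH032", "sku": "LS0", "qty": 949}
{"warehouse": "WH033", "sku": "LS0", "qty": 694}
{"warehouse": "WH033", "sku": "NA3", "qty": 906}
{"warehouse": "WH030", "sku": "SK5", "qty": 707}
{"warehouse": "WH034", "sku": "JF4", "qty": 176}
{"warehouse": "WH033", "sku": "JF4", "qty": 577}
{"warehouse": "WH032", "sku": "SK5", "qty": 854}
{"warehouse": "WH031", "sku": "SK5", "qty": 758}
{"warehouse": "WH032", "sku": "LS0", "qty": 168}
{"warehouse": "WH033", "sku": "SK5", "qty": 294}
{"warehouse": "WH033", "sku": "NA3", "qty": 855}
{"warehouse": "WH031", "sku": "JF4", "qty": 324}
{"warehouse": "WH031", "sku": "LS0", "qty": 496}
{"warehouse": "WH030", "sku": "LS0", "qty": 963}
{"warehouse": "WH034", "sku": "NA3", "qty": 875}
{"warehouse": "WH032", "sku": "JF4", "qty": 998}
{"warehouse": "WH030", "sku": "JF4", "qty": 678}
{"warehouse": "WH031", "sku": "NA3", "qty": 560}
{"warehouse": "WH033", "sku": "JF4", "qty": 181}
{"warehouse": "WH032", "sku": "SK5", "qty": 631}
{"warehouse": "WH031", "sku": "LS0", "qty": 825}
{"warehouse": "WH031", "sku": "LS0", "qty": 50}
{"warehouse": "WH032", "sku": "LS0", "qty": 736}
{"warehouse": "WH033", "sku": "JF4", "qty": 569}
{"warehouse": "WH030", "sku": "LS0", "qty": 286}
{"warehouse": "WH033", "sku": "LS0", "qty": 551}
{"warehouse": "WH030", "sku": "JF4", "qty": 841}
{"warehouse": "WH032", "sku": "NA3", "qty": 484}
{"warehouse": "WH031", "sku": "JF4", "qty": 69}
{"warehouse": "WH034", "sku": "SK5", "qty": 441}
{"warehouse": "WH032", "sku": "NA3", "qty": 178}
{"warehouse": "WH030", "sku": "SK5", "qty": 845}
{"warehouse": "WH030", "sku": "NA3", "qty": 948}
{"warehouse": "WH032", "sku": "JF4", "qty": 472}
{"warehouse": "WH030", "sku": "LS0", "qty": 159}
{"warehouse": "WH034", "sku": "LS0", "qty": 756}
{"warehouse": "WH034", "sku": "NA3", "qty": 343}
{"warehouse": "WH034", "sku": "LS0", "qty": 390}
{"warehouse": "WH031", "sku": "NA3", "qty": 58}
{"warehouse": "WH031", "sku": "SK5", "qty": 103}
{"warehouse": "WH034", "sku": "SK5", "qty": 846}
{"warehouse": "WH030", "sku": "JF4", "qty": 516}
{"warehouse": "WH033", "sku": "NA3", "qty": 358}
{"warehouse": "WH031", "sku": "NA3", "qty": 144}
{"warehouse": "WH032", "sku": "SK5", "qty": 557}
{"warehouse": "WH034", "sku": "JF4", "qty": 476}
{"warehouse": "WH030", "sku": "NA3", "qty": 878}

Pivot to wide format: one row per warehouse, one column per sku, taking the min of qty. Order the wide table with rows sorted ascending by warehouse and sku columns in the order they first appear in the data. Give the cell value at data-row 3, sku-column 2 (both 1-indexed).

With rows sorted ascending by warehouse, row 3 is warehouse=WH032. sku columns in first-appearance order: LS0, JF4, NA3, SK5; column 2 is JF4.
Long rows with warehouse=WH032, sku=JF4: min(819, 998, 472) = 472.

472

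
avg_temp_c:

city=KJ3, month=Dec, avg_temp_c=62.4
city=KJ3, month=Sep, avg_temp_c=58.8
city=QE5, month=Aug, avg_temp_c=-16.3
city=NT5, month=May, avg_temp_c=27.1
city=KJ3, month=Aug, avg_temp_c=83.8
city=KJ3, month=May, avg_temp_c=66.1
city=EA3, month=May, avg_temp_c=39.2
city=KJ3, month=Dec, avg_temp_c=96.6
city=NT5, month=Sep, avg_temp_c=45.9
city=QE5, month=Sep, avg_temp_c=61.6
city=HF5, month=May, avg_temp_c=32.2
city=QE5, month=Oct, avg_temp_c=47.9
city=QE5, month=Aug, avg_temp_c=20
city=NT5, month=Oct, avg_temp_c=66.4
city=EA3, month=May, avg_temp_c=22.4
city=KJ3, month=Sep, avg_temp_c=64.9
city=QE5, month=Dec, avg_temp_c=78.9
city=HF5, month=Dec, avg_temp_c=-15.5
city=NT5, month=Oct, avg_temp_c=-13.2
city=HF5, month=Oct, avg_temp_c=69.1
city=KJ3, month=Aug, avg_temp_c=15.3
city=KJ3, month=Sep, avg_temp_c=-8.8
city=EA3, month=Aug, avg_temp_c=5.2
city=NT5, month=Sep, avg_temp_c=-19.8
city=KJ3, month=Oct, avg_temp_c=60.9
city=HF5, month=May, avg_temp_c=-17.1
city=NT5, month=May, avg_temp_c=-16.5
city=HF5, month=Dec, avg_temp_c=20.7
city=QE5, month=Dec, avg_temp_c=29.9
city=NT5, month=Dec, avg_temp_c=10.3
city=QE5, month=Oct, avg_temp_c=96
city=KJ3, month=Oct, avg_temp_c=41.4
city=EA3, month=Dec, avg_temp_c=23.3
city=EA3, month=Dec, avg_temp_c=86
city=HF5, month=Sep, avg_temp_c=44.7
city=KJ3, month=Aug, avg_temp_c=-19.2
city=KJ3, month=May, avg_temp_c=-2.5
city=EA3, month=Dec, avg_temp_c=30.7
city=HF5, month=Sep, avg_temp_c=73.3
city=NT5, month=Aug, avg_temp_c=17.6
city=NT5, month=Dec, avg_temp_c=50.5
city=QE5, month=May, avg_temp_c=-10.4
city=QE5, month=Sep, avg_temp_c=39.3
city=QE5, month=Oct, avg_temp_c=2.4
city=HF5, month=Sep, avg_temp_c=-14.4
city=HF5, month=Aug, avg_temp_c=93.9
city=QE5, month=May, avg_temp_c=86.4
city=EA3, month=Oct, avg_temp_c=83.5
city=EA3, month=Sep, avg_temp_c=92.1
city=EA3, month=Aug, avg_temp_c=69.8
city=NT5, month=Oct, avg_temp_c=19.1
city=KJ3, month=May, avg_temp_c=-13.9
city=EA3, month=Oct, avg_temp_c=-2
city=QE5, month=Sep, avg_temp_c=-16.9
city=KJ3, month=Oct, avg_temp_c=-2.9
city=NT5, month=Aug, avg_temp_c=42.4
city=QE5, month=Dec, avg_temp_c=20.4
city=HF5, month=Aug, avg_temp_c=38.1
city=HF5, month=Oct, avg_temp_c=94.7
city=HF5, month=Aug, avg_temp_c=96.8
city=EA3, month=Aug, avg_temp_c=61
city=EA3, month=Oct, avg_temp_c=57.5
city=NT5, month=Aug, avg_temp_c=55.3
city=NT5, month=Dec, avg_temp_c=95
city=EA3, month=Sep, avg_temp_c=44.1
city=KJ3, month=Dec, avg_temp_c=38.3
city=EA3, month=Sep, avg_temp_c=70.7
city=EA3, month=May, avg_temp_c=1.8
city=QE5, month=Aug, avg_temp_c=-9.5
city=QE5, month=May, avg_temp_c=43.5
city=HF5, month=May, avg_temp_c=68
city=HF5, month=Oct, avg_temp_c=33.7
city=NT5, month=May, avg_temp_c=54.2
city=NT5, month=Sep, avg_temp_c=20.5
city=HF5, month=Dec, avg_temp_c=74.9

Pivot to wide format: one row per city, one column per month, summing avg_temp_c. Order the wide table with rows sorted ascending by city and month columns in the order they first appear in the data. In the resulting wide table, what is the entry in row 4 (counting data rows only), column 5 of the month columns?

72.3

With rows sorted ascending by city, row 4 is city=NT5. month columns in first-appearance order: Dec, Sep, Aug, May, Oct; column 5 is Oct.
Long rows with city=NT5, month=Oct: 66.4 + -13.2 + 19.1 = 72.3.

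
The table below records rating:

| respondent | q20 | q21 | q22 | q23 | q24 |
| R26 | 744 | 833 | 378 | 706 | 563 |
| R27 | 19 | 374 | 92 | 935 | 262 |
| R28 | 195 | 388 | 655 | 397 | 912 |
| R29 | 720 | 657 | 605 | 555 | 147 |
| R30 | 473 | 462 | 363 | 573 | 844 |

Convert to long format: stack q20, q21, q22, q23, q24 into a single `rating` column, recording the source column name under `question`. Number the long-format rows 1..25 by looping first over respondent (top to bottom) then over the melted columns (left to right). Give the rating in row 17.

25 rows total (5 × 5). Row 17: index ⌊(17-1)/5⌋ = 3 into respondent → R29; (17-1) mod 5 = 1 into the melted columns → q21.
So row 17 is (R29, q21, 657); rating = 657.

657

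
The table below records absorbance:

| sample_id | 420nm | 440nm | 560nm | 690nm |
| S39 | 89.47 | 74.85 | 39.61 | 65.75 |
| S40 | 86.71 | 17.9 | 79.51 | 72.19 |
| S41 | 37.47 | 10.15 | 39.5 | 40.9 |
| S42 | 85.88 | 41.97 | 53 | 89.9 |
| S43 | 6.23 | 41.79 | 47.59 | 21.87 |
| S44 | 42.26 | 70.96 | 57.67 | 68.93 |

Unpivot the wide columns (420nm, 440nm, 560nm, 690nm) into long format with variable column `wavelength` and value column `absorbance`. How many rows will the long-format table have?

6 sample_id values × 4 melted columns = 24 rows.

24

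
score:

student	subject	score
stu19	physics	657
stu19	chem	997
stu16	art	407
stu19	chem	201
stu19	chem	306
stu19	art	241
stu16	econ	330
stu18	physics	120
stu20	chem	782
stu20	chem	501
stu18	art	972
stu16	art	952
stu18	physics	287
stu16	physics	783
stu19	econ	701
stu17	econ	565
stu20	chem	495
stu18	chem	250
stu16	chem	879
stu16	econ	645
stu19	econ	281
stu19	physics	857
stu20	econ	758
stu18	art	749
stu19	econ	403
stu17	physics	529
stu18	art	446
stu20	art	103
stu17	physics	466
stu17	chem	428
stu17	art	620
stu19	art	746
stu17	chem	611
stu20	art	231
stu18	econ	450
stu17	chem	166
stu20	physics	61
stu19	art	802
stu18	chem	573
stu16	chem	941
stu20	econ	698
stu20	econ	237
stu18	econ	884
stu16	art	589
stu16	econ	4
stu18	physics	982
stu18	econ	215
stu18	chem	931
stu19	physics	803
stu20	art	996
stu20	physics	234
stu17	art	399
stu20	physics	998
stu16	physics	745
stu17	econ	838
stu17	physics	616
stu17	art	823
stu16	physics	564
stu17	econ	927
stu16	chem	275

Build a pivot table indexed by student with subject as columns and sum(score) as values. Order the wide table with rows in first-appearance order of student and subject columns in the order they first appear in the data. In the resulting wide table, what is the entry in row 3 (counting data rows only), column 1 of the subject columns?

1389

With rows in first-appearance order of student, row 3 is student=stu18. subject columns in first-appearance order: physics, chem, art, econ; column 1 is physics.
Long rows with student=stu18, subject=physics: 120 + 287 + 982 = 1389.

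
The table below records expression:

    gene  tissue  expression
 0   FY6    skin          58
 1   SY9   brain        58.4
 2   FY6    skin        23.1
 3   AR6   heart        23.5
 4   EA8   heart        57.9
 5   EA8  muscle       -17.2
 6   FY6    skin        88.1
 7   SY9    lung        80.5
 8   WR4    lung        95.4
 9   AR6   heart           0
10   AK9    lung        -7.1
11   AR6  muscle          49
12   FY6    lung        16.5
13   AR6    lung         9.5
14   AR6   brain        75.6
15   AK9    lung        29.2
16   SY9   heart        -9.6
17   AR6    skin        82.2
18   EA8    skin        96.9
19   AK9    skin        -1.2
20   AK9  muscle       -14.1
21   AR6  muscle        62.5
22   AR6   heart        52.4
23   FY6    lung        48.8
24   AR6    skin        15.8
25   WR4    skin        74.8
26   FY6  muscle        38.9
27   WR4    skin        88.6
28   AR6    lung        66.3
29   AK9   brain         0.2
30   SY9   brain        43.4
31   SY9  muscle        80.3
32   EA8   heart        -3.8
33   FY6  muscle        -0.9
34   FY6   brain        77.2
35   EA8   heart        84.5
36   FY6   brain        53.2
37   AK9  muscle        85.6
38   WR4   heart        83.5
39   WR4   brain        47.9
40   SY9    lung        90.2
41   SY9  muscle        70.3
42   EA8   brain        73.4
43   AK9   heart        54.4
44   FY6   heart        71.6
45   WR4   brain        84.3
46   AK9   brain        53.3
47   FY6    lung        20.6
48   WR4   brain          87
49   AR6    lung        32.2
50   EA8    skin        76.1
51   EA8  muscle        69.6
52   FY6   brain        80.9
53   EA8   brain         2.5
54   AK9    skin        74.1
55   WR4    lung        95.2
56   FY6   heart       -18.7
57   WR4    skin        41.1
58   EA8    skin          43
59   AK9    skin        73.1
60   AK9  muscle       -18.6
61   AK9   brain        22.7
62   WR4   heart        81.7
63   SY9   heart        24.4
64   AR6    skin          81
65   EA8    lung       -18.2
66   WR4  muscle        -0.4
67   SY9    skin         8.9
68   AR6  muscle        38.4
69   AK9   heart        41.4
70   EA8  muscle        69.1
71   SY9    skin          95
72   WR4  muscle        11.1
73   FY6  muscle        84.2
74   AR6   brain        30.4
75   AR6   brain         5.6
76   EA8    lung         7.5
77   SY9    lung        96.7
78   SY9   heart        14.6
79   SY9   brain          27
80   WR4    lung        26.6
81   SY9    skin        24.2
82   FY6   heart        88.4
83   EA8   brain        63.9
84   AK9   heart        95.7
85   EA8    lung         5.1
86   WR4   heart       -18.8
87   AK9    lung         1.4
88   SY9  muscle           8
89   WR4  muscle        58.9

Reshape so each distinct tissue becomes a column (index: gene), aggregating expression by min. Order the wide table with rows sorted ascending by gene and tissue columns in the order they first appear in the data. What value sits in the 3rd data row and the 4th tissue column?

-17.2

With rows sorted ascending by gene, row 3 is gene=EA8. tissue columns in first-appearance order: skin, brain, heart, muscle, lung; column 4 is muscle.
Long rows with gene=EA8, tissue=muscle: min(-17.2, 69.6, 69.1) = -17.2.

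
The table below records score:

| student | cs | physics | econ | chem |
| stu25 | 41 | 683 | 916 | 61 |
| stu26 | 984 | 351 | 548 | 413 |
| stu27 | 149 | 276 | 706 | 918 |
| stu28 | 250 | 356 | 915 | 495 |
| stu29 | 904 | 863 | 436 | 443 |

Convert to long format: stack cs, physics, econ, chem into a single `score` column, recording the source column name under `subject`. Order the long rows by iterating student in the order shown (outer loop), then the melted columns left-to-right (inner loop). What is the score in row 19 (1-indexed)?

20 rows total (5 × 4). Row 19: index ⌊(19-1)/4⌋ = 4 into student → stu29; (19-1) mod 4 = 2 into the melted columns → econ.
So row 19 is (stu29, econ, 436); score = 436.

436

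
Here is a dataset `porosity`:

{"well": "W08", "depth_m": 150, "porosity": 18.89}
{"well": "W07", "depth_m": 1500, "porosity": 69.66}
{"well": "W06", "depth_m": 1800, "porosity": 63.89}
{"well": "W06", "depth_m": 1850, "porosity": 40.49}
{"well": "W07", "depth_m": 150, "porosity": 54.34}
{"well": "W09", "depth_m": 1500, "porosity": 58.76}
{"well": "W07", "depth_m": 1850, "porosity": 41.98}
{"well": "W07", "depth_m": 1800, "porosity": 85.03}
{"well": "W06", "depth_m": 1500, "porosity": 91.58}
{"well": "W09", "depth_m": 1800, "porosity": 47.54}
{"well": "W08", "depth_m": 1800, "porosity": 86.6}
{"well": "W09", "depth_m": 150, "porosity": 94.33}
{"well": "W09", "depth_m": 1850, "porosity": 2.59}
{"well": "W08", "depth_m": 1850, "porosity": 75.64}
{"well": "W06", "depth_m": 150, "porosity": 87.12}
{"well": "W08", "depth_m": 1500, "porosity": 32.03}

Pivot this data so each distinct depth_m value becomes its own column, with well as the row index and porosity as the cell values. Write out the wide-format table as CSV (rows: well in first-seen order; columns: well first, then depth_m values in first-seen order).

well,150,1500,1800,1850
W08,18.89,32.03,86.6,75.64
W07,54.34,69.66,85.03,41.98
W06,87.12,91.58,63.89,40.49
W09,94.33,58.76,47.54,2.59

Columns: well plus the 4 distinct depth_m values (150, 1500, 1800, 1850).
For example, row W08 column 150 takes porosity=18.89 from the long row (W08, 150).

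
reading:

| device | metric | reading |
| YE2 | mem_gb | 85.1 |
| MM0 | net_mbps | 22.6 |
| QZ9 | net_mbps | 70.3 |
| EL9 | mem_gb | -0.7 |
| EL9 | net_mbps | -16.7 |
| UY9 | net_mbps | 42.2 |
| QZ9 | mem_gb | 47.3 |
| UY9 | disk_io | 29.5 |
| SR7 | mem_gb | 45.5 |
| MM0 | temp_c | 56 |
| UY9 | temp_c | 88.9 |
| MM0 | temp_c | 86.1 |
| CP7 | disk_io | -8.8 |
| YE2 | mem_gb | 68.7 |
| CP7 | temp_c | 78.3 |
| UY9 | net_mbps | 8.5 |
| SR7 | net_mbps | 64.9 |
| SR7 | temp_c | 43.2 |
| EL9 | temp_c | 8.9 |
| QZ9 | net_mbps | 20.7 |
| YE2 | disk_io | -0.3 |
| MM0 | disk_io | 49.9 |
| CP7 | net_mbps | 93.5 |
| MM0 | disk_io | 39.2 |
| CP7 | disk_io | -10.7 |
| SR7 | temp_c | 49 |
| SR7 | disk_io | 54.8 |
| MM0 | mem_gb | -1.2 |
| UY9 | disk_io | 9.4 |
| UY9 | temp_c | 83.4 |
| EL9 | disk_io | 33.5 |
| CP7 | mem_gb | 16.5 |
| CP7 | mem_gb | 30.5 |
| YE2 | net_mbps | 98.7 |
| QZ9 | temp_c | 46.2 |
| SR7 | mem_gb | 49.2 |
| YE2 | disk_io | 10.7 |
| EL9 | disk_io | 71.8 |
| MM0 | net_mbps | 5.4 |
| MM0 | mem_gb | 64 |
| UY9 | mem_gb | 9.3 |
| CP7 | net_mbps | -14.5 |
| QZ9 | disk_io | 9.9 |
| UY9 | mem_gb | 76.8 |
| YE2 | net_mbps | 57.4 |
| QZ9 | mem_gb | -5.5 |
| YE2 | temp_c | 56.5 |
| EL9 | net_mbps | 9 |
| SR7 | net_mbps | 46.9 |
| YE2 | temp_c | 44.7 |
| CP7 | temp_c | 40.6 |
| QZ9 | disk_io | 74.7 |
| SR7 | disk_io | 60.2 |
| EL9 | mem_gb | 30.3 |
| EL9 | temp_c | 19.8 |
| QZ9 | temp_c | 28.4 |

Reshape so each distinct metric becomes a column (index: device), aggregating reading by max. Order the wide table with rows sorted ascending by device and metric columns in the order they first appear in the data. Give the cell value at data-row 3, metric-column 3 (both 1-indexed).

With rows sorted ascending by device, row 3 is device=MM0. metric columns in first-appearance order: mem_gb, net_mbps, disk_io, temp_c; column 3 is disk_io.
Long rows with device=MM0, metric=disk_io: max(49.9, 39.2) = 49.9.

49.9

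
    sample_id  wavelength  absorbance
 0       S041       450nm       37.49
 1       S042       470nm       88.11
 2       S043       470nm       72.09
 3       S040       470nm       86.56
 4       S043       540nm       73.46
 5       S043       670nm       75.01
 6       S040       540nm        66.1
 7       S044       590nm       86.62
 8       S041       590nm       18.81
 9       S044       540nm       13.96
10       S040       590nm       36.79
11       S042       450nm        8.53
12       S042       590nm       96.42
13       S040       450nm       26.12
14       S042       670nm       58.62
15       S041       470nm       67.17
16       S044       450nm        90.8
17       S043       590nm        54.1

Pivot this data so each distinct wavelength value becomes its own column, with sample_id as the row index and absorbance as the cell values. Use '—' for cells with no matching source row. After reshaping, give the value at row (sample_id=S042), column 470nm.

88.11

The long row with sample_id=S042, wavelength=470nm has absorbance=88.11.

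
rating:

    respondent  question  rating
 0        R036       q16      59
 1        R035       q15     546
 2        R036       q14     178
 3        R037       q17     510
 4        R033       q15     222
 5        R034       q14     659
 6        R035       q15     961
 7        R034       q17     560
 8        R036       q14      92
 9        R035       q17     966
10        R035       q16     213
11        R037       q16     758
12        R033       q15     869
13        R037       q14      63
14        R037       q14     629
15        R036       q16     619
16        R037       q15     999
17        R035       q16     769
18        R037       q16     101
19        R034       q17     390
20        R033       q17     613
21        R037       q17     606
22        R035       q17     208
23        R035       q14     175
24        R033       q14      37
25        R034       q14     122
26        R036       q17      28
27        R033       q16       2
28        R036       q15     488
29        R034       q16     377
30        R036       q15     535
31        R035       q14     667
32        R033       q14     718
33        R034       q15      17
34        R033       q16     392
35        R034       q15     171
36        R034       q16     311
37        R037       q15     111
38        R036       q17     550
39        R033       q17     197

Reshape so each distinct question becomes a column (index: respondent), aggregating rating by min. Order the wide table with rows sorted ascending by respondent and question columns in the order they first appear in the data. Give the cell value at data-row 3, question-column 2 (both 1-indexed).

With rows sorted ascending by respondent, row 3 is respondent=R035. question columns in first-appearance order: q16, q15, q14, q17; column 2 is q15.
Long rows with respondent=R035, question=q15: min(546, 961) = 546.

546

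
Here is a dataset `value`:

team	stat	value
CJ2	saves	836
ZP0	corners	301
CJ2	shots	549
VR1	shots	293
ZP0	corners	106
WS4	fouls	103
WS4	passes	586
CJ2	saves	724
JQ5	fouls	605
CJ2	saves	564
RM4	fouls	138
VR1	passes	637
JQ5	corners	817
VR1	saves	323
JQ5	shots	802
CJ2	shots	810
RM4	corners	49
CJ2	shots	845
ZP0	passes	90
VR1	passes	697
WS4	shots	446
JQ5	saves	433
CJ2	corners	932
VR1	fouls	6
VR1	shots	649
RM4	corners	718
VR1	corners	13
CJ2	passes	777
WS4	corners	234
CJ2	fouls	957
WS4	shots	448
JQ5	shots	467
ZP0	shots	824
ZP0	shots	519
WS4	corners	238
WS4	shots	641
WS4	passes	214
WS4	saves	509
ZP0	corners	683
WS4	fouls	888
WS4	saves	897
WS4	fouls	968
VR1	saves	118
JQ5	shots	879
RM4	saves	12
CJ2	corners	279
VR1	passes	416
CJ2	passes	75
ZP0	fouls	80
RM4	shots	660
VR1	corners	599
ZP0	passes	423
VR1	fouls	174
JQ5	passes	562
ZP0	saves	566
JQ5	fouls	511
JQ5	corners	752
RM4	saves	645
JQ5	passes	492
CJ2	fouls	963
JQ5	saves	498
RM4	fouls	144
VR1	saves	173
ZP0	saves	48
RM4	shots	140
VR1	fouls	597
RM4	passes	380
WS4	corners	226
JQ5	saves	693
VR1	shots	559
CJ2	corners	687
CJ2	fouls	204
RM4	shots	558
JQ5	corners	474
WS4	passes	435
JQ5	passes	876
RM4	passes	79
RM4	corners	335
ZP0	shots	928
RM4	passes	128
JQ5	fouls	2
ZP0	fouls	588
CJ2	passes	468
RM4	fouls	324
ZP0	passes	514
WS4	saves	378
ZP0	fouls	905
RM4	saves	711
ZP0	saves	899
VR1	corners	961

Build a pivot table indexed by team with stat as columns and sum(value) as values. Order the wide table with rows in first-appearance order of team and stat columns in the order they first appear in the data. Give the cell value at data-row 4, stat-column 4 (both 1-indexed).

With rows in first-appearance order of team, row 4 is team=WS4. stat columns in first-appearance order: saves, corners, shots, fouls, passes; column 4 is fouls.
Long rows with team=WS4, stat=fouls: 103 + 888 + 968 = 1959.

1959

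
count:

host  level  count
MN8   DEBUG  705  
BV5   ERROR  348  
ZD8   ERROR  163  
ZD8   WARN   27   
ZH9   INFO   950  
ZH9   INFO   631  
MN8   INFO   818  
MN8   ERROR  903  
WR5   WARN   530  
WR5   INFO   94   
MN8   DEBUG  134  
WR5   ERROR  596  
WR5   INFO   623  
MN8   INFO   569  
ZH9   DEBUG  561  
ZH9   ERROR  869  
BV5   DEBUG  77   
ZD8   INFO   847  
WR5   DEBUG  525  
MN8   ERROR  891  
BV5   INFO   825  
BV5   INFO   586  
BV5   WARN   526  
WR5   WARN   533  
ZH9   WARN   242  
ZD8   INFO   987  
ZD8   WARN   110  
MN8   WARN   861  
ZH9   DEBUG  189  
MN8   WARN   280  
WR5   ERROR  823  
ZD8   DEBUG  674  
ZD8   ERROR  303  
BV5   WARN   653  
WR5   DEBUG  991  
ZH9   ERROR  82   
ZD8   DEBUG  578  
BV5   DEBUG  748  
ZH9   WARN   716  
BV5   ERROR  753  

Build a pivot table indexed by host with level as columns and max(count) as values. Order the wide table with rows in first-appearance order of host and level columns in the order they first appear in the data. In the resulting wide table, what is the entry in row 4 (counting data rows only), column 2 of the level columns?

With rows in first-appearance order of host, row 4 is host=ZH9. level columns in first-appearance order: DEBUG, ERROR, WARN, INFO; column 2 is ERROR.
Long rows with host=ZH9, level=ERROR: max(869, 82) = 869.

869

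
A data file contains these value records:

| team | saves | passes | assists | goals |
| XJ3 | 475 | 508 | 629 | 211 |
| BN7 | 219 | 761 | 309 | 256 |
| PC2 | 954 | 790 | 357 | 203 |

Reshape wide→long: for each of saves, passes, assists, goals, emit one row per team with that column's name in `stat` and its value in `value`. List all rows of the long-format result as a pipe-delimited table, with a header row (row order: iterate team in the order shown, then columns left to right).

Each (team, column) pair becomes one row: 3 × 4 = 12 rows.
For example, (XJ3, saves) → value=475.

| team | stat | value |
| XJ3 | saves | 475 |
| XJ3 | passes | 508 |
| XJ3 | assists | 629 |
| XJ3 | goals | 211 |
| BN7 | saves | 219 |
| BN7 | passes | 761 |
| BN7 | assists | 309 |
| BN7 | goals | 256 |
| PC2 | saves | 954 |
| PC2 | passes | 790 |
| PC2 | assists | 357 |
| PC2 | goals | 203 |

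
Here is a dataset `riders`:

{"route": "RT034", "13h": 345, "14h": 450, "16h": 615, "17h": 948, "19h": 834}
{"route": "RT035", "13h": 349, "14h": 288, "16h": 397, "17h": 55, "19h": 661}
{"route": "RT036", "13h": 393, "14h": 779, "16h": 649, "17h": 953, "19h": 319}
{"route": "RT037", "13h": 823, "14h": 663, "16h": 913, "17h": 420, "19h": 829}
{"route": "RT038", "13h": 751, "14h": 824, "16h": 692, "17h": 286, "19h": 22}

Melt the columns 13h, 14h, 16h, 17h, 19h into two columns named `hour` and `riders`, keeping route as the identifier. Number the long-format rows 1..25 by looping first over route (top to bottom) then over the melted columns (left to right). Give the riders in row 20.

25 rows total (5 × 5). Row 20: index ⌊(20-1)/5⌋ = 3 into route → RT037; (20-1) mod 5 = 4 into the melted columns → 19h.
So row 20 is (RT037, 19h, 829); riders = 829.

829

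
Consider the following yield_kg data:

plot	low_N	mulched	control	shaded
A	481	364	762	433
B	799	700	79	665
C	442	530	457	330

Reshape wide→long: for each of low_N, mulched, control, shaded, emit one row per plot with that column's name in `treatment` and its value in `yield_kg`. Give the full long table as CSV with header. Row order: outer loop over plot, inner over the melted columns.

Each (plot, column) pair becomes one row: 3 × 4 = 12 rows.
For example, (A, low_N) → yield_kg=481.

plot,treatment,yield_kg
A,low_N,481
A,mulched,364
A,control,762
A,shaded,433
B,low_N,799
B,mulched,700
B,control,79
B,shaded,665
C,low_N,442
C,mulched,530
C,control,457
C,shaded,330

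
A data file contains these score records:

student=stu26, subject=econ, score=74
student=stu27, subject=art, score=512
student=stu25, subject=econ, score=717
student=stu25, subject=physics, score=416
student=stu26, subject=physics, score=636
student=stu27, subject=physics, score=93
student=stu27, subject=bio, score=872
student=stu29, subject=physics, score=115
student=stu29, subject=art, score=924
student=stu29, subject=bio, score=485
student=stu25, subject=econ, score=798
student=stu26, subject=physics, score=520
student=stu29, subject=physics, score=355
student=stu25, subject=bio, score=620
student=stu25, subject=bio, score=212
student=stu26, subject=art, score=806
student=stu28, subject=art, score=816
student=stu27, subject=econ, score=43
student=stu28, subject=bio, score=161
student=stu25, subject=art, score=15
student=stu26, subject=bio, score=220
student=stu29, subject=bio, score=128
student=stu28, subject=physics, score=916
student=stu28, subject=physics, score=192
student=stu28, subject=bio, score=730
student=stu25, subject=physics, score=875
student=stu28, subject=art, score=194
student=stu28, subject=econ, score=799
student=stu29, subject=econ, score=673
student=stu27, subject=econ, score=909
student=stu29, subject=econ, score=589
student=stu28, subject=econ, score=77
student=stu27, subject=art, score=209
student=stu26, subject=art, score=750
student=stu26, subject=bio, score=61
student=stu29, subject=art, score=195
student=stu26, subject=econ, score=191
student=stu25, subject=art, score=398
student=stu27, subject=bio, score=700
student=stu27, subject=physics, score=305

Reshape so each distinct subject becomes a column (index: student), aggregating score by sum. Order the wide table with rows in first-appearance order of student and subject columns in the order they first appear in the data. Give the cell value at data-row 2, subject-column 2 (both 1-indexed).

721

With rows in first-appearance order of student, row 2 is student=stu27. subject columns in first-appearance order: econ, art, physics, bio; column 2 is art.
Long rows with student=stu27, subject=art: 512 + 209 = 721.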